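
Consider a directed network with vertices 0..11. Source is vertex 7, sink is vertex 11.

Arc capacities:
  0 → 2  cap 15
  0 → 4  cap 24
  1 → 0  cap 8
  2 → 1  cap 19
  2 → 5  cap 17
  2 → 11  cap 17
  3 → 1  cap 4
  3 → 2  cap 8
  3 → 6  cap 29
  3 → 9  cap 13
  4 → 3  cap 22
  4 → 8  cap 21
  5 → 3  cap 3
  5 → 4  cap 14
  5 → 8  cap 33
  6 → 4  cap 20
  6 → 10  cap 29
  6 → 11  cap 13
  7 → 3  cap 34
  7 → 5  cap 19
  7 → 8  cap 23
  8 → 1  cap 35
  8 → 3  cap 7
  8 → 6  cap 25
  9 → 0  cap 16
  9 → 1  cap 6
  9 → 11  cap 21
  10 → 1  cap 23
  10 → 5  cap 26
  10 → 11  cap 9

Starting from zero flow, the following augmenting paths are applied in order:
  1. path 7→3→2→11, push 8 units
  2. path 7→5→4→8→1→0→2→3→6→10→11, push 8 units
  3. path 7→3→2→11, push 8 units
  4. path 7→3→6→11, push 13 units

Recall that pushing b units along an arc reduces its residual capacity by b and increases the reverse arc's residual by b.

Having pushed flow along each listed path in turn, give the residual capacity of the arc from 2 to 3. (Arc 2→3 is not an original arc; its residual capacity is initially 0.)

Residual capacity of (2,3): 8

after path 1 (7→3→2→11, push 8): res(2,3)=8
after path 2 (7→5→4→8→1→0→2→3→6→10→11, push 8): res(2,3)=0
after path 3 (7→3→2→11, push 8): res(2,3)=8
after path 4 (7→3→6→11, push 13): res(2,3)=8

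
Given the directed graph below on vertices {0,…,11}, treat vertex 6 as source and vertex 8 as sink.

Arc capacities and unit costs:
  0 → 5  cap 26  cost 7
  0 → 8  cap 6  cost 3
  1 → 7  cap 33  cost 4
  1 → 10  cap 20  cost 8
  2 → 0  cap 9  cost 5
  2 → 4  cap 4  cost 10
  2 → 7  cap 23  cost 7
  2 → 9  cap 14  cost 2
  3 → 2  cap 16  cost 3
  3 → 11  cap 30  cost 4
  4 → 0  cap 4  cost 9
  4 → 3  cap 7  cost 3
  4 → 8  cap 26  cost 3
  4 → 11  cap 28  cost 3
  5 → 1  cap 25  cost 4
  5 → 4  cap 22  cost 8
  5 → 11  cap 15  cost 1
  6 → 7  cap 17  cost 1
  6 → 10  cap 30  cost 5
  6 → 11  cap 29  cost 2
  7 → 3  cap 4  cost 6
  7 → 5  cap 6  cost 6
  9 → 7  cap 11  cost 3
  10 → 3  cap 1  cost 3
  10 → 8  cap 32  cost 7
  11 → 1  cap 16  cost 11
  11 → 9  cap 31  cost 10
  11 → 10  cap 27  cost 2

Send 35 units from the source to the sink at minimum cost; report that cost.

shortest-cost path #1: 6→11→10→8 push 27 @ unit cost 11 (adds 297)
shortest-cost path #2: 6→10→8 push 5 @ unit cost 12 (adds 60)
shortest-cost path #3: 6→7→5→4→8 push 3 @ unit cost 18 (adds 54)
total cost = 411

Minimum cost for 35 units: 411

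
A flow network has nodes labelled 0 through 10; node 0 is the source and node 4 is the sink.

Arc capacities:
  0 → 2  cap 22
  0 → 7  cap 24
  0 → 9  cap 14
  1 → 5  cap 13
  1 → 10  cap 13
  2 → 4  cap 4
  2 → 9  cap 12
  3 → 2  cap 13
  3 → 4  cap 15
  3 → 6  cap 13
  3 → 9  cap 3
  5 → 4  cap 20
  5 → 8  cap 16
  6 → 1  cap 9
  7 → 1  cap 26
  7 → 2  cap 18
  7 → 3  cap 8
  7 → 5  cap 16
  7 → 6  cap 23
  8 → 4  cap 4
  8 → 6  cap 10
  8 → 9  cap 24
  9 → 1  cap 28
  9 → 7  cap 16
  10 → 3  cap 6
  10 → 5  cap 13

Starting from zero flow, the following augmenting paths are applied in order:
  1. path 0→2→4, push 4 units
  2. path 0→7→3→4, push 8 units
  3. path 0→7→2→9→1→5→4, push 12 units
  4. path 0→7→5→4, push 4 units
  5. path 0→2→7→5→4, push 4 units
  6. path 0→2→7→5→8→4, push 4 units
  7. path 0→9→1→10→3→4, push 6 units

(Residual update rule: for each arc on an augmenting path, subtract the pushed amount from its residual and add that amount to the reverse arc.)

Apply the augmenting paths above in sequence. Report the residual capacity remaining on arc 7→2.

Residual capacity of (7,2): 14

after path 1 (0→2→4, push 4): res(7,2)=18
after path 2 (0→7→3→4, push 8): res(7,2)=18
after path 3 (0→7→2→9→1→5→4, push 12): res(7,2)=6
after path 4 (0→7→5→4, push 4): res(7,2)=6
after path 5 (0→2→7→5→4, push 4): res(7,2)=10
after path 6 (0→2→7→5→8→4, push 4): res(7,2)=14
after path 7 (0→9→1→10→3→4, push 6): res(7,2)=14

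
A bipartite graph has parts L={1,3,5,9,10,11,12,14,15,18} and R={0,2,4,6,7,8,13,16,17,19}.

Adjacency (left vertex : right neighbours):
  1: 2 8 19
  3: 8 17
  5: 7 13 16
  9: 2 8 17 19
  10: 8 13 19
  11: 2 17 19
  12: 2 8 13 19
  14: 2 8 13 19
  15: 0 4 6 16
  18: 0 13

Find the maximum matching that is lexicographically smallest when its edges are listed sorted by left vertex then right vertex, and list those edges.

Lex-smallest maximum matching: {(1,2), (3,8), (5,7), (9,17), (10,13), (11,19), (15,4), (18,0)}

|M| = 8 (so the lex-smallest maximum matching has 8 edges)
process left vertices in ascending order; for each, take the smallest-labelled available neighbour that still permits 8 edges overall, or leave it unmatched if none does
lex-smallest matching: {1-2, 3-8, 5-7, 9-17, 10-13, 11-19, 15-4, 18-0}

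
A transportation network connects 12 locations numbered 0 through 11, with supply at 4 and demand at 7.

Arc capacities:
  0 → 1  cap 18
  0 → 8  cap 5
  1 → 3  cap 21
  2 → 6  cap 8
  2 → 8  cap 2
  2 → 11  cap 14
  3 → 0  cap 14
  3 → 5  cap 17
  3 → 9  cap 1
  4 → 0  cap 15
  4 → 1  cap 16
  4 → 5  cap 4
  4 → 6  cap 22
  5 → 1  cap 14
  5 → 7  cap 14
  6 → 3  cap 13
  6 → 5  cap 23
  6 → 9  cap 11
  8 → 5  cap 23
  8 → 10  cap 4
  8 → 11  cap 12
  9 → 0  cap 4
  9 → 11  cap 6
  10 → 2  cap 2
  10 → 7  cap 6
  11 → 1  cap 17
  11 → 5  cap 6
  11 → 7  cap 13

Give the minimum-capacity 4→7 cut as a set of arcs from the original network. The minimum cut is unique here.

augment #1: 4→5→7 push 4
augment #2: 4→6→5→7 push 10
augment #3: 4→0→8→10→7 push 4
augment #4: 4→0→8→11→7 push 1
augment #5: 4→6→9→11→7 push 6
max flow = 25; residual-reachable set from 4 gives S-side
cut edges (S→T): {(0,8), (5,7), (9,11)} total cap 25

Min-cut arcs: {(0,8), (5,7), (9,11)} (total capacity 25)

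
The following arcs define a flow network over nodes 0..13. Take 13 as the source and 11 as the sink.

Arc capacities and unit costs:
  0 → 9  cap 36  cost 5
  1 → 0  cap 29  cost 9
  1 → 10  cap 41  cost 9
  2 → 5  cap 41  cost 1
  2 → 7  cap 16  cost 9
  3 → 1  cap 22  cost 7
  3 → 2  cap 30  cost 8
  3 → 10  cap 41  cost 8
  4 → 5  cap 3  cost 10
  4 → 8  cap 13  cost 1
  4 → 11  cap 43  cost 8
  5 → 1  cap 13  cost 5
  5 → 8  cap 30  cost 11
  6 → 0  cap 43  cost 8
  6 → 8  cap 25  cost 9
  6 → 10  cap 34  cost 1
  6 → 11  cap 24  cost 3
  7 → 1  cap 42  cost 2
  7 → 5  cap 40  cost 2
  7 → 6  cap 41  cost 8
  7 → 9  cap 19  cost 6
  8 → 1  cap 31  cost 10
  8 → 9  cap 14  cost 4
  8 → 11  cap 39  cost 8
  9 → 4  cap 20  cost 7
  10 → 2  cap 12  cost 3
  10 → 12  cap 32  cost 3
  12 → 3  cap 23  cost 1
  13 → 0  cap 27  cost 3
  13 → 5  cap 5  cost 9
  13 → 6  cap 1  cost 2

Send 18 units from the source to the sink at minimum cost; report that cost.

Minimum cost for 18 units: 396

shortest-cost path #1: 13→6→11 push 1 @ unit cost 5 (adds 5)
shortest-cost path #2: 13→0→9→4→11 push 17 @ unit cost 23 (adds 391)
total cost = 396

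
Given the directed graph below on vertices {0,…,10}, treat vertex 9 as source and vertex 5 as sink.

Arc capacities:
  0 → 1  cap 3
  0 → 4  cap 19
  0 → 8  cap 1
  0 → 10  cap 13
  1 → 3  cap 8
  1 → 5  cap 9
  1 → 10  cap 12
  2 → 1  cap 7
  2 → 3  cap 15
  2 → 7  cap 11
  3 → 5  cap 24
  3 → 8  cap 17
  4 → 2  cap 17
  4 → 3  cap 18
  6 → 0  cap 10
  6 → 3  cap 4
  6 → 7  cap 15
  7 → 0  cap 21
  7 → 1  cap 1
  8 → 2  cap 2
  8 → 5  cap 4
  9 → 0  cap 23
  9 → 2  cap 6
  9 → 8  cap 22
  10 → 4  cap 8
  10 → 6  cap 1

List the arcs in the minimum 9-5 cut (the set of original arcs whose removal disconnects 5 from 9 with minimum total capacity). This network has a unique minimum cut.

augment #1: 9→8→5 push 4
augment #2: 9→0→1→5 push 3
augment #3: 9→2→1→5 push 6
augment #4: 9→0→4→3→5 push 18
augment #5: 9→8→2→3→5 push 2
augment #6: 9→0→4→2→3→5 push 1
augment #7: 9→0→10→6→3→5 push 1
max flow = 35; residual-reachable set from 9 gives S-side
cut edges (S→T): {(8,2), (8,5), (9,0), (9,2)} total cap 35

Min-cut arcs: {(8,2), (8,5), (9,0), (9,2)} (total capacity 35)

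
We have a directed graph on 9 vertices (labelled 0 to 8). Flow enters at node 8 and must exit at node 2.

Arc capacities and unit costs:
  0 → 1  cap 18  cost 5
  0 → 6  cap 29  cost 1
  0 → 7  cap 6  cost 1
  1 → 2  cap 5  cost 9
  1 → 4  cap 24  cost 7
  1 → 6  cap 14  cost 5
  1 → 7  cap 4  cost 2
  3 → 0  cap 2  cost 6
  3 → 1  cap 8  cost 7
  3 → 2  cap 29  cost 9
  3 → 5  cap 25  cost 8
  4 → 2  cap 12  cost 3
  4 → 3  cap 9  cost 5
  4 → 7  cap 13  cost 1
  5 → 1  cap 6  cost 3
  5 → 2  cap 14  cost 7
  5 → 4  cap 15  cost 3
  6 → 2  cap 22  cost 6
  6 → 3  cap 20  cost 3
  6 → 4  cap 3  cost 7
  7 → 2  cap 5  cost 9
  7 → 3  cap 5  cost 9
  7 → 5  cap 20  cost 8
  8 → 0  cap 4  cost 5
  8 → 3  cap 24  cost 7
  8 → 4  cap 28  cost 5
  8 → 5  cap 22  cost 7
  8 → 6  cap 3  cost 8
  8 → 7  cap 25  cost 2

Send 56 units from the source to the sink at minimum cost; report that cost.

shortest-cost path #1: 8→4→2 push 12 @ unit cost 8 (adds 96)
shortest-cost path #2: 8→7→2 push 5 @ unit cost 11 (adds 55)
shortest-cost path #3: 8→0→6→2 push 4 @ unit cost 12 (adds 48)
shortest-cost path #4: 8→5→2 push 14 @ unit cost 14 (adds 196)
shortest-cost path #5: 8→6→2 push 3 @ unit cost 14 (adds 42)
shortest-cost path #6: 8→3→2 push 18 @ unit cost 16 (adds 288)
total cost = 725

Minimum cost for 56 units: 725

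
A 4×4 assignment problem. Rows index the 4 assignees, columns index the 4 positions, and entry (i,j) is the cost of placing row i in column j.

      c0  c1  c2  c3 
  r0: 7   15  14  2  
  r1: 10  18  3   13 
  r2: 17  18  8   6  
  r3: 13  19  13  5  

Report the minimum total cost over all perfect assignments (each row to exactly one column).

Minimum assignment cost: 33

optimal assignment: row0→col0 (cost 7), row1→col2 (cost 3), row2→col1 (cost 18), row3→col3 (cost 5)
total = 7 + 3 + 18 + 5 = 33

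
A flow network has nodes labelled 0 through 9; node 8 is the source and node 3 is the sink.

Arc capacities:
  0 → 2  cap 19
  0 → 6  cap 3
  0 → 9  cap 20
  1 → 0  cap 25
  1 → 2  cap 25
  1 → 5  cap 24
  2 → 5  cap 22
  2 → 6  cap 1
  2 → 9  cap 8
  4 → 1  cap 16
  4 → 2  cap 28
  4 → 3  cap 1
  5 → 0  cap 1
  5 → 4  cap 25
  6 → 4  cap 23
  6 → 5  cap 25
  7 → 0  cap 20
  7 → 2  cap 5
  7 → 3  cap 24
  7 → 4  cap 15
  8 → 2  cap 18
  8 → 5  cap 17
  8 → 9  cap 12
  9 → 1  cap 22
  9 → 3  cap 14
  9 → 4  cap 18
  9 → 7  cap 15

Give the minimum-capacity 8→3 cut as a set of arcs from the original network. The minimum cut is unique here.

Min-cut arcs: {(4,3), (9,3), (9,7)} (total capacity 30)

augment #1: 8→9→3 push 12
augment #2: 8→2→9→3 push 2
augment #3: 8→5→4→3 push 1
augment #4: 8→2→9→7→3 push 6
augment #5: 8→5→0→9→7→3 push 1
augment #6: 8→5→4→1→0→9→7→3 push 8
max flow = 30; residual-reachable set from 8 gives S-side
cut edges (S→T): {(4,3), (9,3), (9,7)} total cap 30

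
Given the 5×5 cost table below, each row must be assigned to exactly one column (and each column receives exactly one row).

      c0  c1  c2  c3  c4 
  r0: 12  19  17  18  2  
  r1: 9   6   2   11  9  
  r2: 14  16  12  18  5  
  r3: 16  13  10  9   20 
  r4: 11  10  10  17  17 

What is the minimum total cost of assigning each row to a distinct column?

Minimum assignment cost: 37

optimal assignment: row0→col4 (cost 2), row1→col2 (cost 2), row2→col0 (cost 14), row3→col3 (cost 9), row4→col1 (cost 10)
total = 2 + 2 + 14 + 9 + 10 = 37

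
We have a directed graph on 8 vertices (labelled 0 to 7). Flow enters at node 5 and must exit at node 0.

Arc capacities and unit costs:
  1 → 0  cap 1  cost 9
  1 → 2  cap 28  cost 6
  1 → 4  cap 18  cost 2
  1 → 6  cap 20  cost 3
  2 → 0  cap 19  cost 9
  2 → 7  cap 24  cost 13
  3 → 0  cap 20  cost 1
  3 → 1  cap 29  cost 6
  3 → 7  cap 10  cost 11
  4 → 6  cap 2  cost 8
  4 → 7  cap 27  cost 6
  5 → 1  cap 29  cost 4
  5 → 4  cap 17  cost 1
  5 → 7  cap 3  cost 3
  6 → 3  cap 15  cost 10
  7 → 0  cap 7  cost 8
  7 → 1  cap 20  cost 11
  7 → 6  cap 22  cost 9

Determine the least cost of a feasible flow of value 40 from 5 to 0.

Minimum cost for 40 units: 721

shortest-cost path #1: 5→7→0 push 3 @ unit cost 11 (adds 33)
shortest-cost path #2: 5→1→0 push 1 @ unit cost 13 (adds 13)
shortest-cost path #3: 5→4→7→0 push 4 @ unit cost 15 (adds 60)
shortest-cost path #4: 5→1→6→3→0 push 15 @ unit cost 18 (adds 270)
shortest-cost path #5: 5→1→2→0 push 13 @ unit cost 19 (adds 247)
shortest-cost path #6: 5→4→6→1→2→0 push 2 @ unit cost 21 (adds 42)
shortest-cost path #7: 5→4→7→6→1→2→0 push 2 @ unit cost 28 (adds 56)
total cost = 721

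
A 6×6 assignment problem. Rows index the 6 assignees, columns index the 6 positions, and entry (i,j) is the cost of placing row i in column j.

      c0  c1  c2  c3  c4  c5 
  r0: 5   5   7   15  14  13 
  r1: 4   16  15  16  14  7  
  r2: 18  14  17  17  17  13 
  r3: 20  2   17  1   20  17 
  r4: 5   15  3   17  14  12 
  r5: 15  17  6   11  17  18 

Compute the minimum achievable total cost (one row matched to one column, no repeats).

optimal assignment: row0→col1 (cost 5), row1→col5 (cost 7), row2→col4 (cost 17), row3→col3 (cost 1), row4→col0 (cost 5), row5→col2 (cost 6)
total = 5 + 7 + 17 + 1 + 5 + 6 = 41

Minimum assignment cost: 41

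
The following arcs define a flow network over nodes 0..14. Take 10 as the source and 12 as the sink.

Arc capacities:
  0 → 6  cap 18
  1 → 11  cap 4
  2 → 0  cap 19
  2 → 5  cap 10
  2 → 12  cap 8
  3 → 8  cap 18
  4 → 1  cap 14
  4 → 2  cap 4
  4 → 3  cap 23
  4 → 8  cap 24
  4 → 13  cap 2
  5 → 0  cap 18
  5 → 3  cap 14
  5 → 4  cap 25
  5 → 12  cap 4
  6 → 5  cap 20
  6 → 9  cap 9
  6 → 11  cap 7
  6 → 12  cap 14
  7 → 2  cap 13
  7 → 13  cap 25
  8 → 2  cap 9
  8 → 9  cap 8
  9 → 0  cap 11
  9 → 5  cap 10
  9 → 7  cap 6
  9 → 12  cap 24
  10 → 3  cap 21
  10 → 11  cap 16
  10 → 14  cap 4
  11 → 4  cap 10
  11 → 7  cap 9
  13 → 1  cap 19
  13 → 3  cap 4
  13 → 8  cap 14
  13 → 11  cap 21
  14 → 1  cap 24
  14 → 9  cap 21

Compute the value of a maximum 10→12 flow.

Maximum flow value: 34

augment #1: 10→14→9→12 bottleneck 4, total now 4
augment #2: 10→3→8→2→12 bottleneck 8, total now 12
augment #3: 10→3→8→9→12 bottleneck 8, total now 20
augment #4: 10→3→8→2→5→12 bottleneck 1, total now 21
augment #5: 10→11→4→2→5→12 bottleneck 3, total now 24
augment #6: 10→11→4→2→0→6→12 bottleneck 1, total now 25
augment #7: 10→11→7→2→0→6→12 bottleneck 9, total now 34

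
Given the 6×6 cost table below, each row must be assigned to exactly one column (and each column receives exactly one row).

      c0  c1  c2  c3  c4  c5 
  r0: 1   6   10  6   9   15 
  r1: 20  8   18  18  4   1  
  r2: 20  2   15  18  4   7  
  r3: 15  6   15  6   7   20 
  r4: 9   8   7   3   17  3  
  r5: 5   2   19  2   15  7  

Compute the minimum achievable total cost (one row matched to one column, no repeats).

optimal assignment: row0→col0 (cost 1), row1→col5 (cost 1), row2→col1 (cost 2), row3→col4 (cost 7), row4→col2 (cost 7), row5→col3 (cost 2)
total = 1 + 1 + 2 + 7 + 7 + 2 = 20

Minimum assignment cost: 20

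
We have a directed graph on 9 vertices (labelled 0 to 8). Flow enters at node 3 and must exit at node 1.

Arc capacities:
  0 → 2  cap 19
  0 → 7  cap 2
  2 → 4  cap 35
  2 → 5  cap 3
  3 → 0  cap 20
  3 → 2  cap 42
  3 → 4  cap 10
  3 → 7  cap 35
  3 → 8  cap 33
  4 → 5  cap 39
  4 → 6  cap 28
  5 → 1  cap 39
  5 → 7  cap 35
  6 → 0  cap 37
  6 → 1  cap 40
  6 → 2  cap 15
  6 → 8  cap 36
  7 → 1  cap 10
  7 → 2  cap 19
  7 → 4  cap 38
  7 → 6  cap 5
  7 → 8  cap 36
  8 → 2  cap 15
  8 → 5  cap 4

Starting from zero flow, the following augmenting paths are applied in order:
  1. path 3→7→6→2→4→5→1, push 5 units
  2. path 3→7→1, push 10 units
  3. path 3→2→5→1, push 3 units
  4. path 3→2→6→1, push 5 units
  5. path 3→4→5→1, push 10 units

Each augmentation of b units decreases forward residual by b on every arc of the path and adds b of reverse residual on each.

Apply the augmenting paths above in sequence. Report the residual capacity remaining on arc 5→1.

after path 1 (3→7→6→2→4→5→1, push 5): res(5,1)=34
after path 2 (3→7→1, push 10): res(5,1)=34
after path 3 (3→2→5→1, push 3): res(5,1)=31
after path 4 (3→2→6→1, push 5): res(5,1)=31
after path 5 (3→4→5→1, push 10): res(5,1)=21

Residual capacity of (5,1): 21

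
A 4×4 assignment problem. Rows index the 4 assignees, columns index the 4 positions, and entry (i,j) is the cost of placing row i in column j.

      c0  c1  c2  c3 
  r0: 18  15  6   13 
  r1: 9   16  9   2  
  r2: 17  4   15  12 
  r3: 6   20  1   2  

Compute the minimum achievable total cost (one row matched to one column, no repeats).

optimal assignment: row0→col2 (cost 6), row1→col3 (cost 2), row2→col1 (cost 4), row3→col0 (cost 6)
total = 6 + 2 + 4 + 6 = 18

Minimum assignment cost: 18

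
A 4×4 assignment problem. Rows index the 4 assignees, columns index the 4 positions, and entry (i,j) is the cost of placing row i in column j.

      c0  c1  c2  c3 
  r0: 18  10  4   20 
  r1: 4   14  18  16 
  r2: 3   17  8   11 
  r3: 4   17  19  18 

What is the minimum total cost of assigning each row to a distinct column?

optimal assignment: row0→col2 (cost 4), row1→col1 (cost 14), row2→col3 (cost 11), row3→col0 (cost 4)
total = 4 + 14 + 11 + 4 = 33

Minimum assignment cost: 33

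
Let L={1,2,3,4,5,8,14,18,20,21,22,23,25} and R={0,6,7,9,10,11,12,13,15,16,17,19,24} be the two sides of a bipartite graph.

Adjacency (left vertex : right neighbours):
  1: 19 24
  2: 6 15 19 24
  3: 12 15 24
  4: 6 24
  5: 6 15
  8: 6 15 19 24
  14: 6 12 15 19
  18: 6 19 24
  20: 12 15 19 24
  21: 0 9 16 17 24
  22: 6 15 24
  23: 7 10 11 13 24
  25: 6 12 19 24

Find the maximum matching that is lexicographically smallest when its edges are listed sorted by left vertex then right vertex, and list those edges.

Lex-smallest maximum matching: {(1,19), (2,6), (3,12), (4,24), (5,15), (21,0), (23,7)}

|M| = 7 (so the lex-smallest maximum matching has 7 edges)
process left vertices in ascending order; for each, take the smallest-labelled available neighbour that still permits 7 edges overall, or leave it unmatched if none does
lex-smallest matching: {1-19, 2-6, 3-12, 4-24, 5-15, 21-0, 23-7}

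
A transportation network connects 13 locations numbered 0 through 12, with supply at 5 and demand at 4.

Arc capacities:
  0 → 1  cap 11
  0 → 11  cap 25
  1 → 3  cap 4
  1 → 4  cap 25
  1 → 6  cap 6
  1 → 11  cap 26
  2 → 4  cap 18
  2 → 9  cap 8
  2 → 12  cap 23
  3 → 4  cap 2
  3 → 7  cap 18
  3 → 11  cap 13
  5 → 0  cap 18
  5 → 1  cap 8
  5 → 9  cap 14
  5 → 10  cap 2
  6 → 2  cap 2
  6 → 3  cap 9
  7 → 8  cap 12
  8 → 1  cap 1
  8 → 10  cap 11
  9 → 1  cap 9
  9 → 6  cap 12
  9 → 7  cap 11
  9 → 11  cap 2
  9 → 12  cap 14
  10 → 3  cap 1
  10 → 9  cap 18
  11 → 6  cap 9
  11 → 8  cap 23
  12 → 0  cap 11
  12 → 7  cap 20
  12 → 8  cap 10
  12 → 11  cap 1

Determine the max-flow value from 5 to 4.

augment #1: 5→1→4 bottleneck 8, total now 8
augment #2: 5→0→1→4 bottleneck 11, total now 19
augment #3: 5→9→1→4 bottleneck 6, total now 25
augment #4: 5→10→3→4 bottleneck 1, total now 26
augment #5: 5→9→1→3→4 bottleneck 1, total now 27
augment #6: 5→9→6→2→4 bottleneck 2, total now 29

Maximum flow value: 29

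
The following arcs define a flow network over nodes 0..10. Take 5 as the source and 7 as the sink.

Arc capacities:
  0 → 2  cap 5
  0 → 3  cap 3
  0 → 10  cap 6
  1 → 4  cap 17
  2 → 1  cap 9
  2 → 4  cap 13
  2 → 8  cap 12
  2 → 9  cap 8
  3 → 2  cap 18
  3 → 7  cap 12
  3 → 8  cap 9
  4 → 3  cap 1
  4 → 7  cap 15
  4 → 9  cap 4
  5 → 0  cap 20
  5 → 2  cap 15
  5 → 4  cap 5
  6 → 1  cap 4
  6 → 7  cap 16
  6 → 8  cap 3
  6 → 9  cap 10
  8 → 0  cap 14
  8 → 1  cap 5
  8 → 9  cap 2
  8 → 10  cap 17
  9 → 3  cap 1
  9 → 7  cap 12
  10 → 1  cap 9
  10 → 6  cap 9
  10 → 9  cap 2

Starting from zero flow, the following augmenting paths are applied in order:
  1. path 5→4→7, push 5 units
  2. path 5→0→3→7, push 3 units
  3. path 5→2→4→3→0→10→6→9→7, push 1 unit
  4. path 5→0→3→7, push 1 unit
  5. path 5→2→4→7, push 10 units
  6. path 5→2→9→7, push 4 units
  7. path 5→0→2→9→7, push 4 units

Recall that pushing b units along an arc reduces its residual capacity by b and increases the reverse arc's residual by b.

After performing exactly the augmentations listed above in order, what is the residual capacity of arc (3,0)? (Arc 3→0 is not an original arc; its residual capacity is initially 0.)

Residual capacity of (3,0): 3

after path 1 (5→4→7, push 5): res(3,0)=0
after path 2 (5→0→3→7, push 3): res(3,0)=3
after path 3 (5→2→4→3→0→10→6→9→7, push 1): res(3,0)=2
after path 4 (5→0→3→7, push 1): res(3,0)=3
after path 5 (5→2→4→7, push 10): res(3,0)=3
after path 6 (5→2→9→7, push 4): res(3,0)=3
after path 7 (5→0→2→9→7, push 4): res(3,0)=3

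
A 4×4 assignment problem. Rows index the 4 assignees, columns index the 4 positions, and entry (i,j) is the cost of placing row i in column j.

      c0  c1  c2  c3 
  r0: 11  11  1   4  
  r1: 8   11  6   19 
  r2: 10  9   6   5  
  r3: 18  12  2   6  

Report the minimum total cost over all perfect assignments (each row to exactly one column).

Minimum assignment cost: 23

optimal assignment: row0→col3 (cost 4), row1→col0 (cost 8), row2→col1 (cost 9), row3→col2 (cost 2)
total = 4 + 8 + 9 + 2 = 23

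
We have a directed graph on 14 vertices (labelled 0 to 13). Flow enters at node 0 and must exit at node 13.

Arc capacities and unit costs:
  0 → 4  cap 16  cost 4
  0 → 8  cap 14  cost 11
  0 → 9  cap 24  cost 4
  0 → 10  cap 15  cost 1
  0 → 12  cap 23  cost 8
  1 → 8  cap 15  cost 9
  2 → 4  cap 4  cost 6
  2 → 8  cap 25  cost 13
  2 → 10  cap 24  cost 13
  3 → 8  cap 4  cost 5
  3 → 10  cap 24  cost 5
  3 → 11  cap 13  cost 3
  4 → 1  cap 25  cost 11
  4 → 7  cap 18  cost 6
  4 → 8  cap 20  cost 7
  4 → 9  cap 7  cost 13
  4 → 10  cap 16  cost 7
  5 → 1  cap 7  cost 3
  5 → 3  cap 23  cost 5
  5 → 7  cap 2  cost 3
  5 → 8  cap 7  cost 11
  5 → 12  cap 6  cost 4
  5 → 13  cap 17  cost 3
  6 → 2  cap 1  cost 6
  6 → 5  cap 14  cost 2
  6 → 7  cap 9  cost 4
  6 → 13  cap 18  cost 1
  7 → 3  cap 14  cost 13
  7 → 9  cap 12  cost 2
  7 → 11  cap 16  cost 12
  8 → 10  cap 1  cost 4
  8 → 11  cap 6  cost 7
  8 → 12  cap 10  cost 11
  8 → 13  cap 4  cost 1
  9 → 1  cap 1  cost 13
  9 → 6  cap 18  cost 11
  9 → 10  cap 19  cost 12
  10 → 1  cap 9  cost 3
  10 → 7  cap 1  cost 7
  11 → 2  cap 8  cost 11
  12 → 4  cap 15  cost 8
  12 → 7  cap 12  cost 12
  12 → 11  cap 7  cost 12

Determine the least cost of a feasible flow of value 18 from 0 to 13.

Minimum cost for 18 units: 272

shortest-cost path #1: 0→8→13 push 4 @ unit cost 12 (adds 48)
shortest-cost path #2: 0→9→6→13 push 14 @ unit cost 16 (adds 224)
total cost = 272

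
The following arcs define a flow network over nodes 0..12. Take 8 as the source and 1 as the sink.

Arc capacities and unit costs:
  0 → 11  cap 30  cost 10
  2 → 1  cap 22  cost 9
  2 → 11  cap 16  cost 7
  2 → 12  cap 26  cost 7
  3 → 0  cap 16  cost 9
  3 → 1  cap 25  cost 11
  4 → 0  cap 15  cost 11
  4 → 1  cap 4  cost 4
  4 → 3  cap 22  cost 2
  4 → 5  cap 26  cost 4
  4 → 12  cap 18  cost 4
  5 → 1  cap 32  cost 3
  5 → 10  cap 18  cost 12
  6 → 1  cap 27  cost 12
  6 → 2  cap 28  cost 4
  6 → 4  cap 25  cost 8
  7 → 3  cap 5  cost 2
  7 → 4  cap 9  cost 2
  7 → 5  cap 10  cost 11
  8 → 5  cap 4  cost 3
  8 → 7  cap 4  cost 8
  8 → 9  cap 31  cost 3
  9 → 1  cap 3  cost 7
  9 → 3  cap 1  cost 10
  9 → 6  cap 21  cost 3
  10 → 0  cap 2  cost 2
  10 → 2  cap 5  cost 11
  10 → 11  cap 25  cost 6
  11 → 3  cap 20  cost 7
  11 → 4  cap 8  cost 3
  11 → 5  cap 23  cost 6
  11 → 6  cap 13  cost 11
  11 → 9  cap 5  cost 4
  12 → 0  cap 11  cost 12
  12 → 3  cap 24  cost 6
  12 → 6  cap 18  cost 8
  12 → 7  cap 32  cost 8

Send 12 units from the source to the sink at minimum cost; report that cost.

shortest-cost path #1: 8→5→1 push 4 @ unit cost 6 (adds 24)
shortest-cost path #2: 8→9→1 push 3 @ unit cost 10 (adds 30)
shortest-cost path #3: 8→7→4→1 push 4 @ unit cost 14 (adds 56)
shortest-cost path #4: 8→9→6→1 push 1 @ unit cost 18 (adds 18)
total cost = 128

Minimum cost for 12 units: 128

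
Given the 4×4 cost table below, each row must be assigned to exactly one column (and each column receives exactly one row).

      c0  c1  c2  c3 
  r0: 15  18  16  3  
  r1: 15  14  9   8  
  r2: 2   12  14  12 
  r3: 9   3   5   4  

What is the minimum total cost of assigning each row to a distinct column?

Minimum assignment cost: 17

optimal assignment: row0→col3 (cost 3), row1→col2 (cost 9), row2→col0 (cost 2), row3→col1 (cost 3)
total = 3 + 9 + 2 + 3 = 17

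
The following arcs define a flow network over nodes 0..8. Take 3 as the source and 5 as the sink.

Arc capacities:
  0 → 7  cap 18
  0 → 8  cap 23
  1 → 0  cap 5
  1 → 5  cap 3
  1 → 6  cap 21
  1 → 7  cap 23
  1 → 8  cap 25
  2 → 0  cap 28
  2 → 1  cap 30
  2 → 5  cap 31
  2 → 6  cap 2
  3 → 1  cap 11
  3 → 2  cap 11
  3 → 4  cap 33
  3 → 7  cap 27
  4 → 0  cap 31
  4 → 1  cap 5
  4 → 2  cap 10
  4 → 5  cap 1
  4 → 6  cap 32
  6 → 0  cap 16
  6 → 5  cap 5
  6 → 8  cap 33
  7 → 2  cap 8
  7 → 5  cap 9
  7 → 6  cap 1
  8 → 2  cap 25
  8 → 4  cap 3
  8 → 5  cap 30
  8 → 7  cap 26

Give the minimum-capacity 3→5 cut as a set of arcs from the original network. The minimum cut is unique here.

Min-cut arcs: {(3,1), (3,2), (3,4), (7,2), (7,5), (7,6)} (total capacity 73)

augment #1: 3→1→5 push 3
augment #2: 3→2→5 push 11
augment #3: 3→4→5 push 1
augment #4: 3→7→5 push 9
augment #5: 3→1→6→5 push 5
augment #6: 3→1→8→5 push 3
augment #7: 3→4→2→5 push 10
augment #8: 3→7→2→5 push 8
augment #9: 3→4→0→8→5 push 22
augment #10: 3→7→6→8→5 push 1
max flow = 73; residual-reachable set from 3 gives S-side
cut edges (S→T): {(3,1), (3,2), (3,4), (7,2), (7,5), (7,6)} total cap 73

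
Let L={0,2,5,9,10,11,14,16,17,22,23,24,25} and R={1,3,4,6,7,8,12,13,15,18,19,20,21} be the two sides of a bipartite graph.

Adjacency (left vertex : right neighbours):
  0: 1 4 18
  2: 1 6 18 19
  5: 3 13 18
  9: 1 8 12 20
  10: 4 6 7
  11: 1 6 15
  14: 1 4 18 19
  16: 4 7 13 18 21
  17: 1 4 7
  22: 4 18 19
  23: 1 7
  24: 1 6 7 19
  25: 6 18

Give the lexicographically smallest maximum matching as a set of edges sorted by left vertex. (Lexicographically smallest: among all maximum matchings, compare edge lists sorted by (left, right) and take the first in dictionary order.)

|M| = 10 (so the lex-smallest maximum matching has 10 edges)
process left vertices in ascending order; for each, take the smallest-labelled available neighbour that still permits 10 edges overall, or leave it unmatched if none does
lex-smallest matching: {0-1, 2-6, 5-3, 9-8, 10-4, 11-15, 14-18, 16-13, 17-7, 22-19}

Lex-smallest maximum matching: {(0,1), (2,6), (5,3), (9,8), (10,4), (11,15), (14,18), (16,13), (17,7), (22,19)}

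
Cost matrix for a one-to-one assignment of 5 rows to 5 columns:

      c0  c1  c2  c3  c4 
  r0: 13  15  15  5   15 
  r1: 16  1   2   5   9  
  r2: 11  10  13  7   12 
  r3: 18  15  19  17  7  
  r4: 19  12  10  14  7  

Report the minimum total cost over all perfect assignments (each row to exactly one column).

Minimum assignment cost: 34

optimal assignment: row0→col3 (cost 5), row1→col1 (cost 1), row2→col0 (cost 11), row3→col4 (cost 7), row4→col2 (cost 10)
total = 5 + 1 + 11 + 7 + 10 = 34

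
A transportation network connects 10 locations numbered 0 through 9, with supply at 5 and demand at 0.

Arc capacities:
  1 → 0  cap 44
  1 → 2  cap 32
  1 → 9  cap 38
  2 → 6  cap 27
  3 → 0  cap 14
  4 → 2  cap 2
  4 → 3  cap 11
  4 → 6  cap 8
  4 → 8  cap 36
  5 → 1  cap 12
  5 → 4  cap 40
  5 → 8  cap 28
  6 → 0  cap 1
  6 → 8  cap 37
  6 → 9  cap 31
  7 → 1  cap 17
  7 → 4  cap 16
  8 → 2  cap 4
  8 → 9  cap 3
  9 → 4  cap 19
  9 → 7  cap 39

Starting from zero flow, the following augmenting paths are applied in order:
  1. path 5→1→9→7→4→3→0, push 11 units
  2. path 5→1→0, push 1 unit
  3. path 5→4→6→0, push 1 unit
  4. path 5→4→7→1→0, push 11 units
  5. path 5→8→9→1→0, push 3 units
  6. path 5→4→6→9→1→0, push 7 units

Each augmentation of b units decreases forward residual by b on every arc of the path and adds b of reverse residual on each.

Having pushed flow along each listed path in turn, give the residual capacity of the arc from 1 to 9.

Residual capacity of (1,9): 37

after path 1 (5→1→9→7→4→3→0, push 11): res(1,9)=27
after path 2 (5→1→0, push 1): res(1,9)=27
after path 3 (5→4→6→0, push 1): res(1,9)=27
after path 4 (5→4→7→1→0, push 11): res(1,9)=27
after path 5 (5→8→9→1→0, push 3): res(1,9)=30
after path 6 (5→4→6→9→1→0, push 7): res(1,9)=37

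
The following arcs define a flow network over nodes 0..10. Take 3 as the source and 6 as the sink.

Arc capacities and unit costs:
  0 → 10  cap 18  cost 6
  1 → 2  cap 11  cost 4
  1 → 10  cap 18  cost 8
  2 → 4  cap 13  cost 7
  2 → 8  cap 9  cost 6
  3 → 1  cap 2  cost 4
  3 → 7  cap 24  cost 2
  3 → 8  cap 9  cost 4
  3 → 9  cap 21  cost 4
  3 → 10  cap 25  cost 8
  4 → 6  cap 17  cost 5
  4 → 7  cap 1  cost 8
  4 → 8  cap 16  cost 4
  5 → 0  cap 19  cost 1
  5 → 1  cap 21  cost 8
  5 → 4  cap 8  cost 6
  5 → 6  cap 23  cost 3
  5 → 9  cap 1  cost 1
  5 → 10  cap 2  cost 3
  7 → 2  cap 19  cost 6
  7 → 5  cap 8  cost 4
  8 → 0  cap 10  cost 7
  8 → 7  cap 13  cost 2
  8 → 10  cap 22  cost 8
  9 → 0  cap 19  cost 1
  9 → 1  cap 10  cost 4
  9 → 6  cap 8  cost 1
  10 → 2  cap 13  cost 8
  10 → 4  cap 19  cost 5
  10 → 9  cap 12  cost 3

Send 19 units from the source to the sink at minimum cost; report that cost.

Minimum cost for 19 units: 166

shortest-cost path #1: 3→9→6 push 8 @ unit cost 5 (adds 40)
shortest-cost path #2: 3→7→5→6 push 8 @ unit cost 9 (adds 72)
shortest-cost path #3: 3→10→4→6 push 3 @ unit cost 18 (adds 54)
total cost = 166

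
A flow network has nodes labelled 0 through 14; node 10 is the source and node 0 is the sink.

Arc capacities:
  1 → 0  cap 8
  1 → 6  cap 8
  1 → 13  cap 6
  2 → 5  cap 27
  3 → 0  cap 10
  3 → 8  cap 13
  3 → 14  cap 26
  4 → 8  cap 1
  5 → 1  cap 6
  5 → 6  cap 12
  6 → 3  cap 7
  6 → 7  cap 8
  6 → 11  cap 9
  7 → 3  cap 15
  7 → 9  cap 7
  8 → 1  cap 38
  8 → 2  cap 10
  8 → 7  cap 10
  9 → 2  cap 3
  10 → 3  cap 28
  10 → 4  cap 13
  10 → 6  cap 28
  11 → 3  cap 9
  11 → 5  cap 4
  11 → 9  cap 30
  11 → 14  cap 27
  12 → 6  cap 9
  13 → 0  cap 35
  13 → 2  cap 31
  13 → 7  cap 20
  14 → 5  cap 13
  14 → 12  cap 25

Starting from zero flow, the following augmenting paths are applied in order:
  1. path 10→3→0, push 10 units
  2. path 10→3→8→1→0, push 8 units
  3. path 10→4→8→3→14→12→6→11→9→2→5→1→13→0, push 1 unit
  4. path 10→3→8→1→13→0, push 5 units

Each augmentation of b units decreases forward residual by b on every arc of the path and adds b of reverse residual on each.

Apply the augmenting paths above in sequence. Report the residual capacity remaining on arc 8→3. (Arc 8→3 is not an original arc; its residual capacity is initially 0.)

Residual capacity of (8,3): 12

after path 1 (10→3→0, push 10): res(8,3)=0
after path 2 (10→3→8→1→0, push 8): res(8,3)=8
after path 3 (10→4→8→3→14→12→6→11→9→2→5→1→13→0, push 1): res(8,3)=7
after path 4 (10→3→8→1→13→0, push 5): res(8,3)=12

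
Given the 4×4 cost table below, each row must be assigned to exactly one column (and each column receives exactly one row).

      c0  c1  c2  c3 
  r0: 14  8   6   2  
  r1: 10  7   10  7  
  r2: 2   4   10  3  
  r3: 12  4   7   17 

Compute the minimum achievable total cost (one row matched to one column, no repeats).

Minimum assignment cost: 18

one of 2 optimal assignments: row0→col3 (cost 2), row1→col1 (cost 7), row2→col0 (cost 2), row3→col2 (cost 7)
total = 2 + 7 + 2 + 7 = 18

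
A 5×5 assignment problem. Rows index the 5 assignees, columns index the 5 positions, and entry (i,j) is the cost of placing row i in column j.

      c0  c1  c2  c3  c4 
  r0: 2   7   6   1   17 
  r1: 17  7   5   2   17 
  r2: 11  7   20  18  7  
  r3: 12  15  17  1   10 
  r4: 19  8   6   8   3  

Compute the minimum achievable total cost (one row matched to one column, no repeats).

Minimum assignment cost: 18

optimal assignment: row0→col0 (cost 2), row1→col2 (cost 5), row2→col1 (cost 7), row3→col3 (cost 1), row4→col4 (cost 3)
total = 2 + 5 + 7 + 1 + 3 = 18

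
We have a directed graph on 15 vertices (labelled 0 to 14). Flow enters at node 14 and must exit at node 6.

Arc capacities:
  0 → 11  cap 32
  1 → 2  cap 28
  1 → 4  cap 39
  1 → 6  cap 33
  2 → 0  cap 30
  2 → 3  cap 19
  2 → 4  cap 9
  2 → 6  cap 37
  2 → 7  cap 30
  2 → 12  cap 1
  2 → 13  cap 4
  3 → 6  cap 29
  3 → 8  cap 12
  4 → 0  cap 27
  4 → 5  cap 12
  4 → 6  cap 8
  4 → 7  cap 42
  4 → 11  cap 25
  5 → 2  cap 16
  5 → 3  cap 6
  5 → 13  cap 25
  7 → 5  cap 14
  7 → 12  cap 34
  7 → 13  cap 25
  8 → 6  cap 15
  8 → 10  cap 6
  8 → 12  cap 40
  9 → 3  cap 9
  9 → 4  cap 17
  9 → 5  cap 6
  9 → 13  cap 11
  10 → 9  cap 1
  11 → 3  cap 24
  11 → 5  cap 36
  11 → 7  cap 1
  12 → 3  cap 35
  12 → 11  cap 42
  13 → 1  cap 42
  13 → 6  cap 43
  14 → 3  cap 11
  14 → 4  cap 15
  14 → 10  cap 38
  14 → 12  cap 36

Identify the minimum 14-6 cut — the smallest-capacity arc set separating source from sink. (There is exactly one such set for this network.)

augment #1: 14→3→6 push 11
augment #2: 14→4→6 push 8
augment #3: 14→12→3→6 push 18
augment #4: 14→4→5→2→6 push 7
augment #5: 14→10→9→13→6 push 1
augment #6: 14→12→3→8→6 push 12
augment #7: 14→12→11→5→2→6 push 6
max flow = 63; residual-reachable set from 14 gives S-side
cut edges (S→T): {(10,9), (14,3), (14,4), (14,12)} total cap 63

Min-cut arcs: {(10,9), (14,3), (14,4), (14,12)} (total capacity 63)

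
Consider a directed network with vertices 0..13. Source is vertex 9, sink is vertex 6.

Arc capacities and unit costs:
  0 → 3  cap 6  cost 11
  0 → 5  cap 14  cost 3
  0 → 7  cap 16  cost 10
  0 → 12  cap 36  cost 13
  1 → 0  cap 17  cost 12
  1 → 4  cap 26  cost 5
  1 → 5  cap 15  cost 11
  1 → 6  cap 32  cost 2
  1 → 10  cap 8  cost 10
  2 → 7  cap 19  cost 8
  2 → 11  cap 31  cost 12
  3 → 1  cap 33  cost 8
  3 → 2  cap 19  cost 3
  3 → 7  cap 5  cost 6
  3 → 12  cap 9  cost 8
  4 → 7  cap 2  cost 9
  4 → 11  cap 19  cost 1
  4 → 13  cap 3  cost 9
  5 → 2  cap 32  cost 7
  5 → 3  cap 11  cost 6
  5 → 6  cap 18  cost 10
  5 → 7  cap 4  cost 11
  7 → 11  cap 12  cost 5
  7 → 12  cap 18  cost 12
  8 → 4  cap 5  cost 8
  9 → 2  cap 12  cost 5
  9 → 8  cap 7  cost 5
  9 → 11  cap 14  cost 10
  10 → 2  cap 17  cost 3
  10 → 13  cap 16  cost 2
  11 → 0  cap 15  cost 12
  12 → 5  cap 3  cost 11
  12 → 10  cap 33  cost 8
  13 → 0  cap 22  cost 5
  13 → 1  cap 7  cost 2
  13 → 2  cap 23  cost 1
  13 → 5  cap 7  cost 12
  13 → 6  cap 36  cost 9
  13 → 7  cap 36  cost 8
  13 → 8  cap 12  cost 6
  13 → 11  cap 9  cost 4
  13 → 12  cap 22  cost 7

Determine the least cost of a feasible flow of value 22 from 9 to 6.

Minimum cost for 22 units: 768

shortest-cost path #1: 9→8→4→13→1→6 push 3 @ unit cost 26 (adds 78)
shortest-cost path #2: 9→11→0→5→6 push 14 @ unit cost 35 (adds 490)
shortest-cost path #3: 9→2→7→12→10→13→1→6 push 4 @ unit cost 39 (adds 156)
shortest-cost path #4: 9→2→7→12→10→13→6 push 1 @ unit cost 44 (adds 44)
total cost = 768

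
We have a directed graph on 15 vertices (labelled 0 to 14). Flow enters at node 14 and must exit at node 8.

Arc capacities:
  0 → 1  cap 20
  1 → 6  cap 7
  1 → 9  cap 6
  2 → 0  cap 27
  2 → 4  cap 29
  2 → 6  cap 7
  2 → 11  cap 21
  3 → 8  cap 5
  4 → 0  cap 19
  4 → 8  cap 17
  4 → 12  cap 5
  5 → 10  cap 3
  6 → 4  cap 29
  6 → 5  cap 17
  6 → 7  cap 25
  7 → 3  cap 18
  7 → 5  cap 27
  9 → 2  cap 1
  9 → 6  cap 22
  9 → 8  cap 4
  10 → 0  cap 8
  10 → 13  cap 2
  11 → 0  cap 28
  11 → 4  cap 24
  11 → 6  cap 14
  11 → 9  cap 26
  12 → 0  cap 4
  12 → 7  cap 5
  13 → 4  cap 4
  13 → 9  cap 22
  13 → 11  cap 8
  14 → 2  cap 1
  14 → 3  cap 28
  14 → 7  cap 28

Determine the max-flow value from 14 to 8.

Maximum flow value: 9

augment #1: 14→3→8 bottleneck 5, total now 5
augment #2: 14→2→4→8 bottleneck 1, total now 6
augment #3: 14→7→5→10→13→4→8 bottleneck 2, total now 8
augment #4: 14→7→5→10→0→1→9→8 bottleneck 1, total now 9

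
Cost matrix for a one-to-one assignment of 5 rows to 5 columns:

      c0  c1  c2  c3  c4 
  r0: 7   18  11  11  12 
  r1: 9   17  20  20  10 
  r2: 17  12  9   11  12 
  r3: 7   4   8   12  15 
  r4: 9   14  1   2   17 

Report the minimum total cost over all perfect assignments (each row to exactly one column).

optimal assignment: row0→col0 (cost 7), row1→col4 (cost 10), row2→col2 (cost 9), row3→col1 (cost 4), row4→col3 (cost 2)
total = 7 + 10 + 9 + 4 + 2 = 32

Minimum assignment cost: 32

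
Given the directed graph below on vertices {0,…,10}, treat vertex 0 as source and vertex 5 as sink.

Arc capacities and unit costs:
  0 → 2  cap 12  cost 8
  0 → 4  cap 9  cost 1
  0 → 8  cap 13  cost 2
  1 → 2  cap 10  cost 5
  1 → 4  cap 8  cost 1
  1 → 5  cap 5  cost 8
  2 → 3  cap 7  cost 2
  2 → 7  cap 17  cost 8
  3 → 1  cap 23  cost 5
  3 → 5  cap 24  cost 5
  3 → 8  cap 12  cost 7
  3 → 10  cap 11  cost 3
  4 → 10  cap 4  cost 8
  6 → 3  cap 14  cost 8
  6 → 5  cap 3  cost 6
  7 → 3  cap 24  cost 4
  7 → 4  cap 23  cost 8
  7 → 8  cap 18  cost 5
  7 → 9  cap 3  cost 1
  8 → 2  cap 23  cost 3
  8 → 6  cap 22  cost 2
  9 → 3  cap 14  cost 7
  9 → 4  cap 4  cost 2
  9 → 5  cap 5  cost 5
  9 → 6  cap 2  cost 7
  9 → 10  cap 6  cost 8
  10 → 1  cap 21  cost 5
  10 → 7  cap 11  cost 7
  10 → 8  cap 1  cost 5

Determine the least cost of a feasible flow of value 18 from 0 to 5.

shortest-cost path #1: 0→8→6→5 push 3 @ unit cost 10 (adds 30)
shortest-cost path #2: 0→8→2→3→5 push 7 @ unit cost 12 (adds 84)
shortest-cost path #3: 0→8→6→3→5 push 3 @ unit cost 17 (adds 51)
shortest-cost path #4: 0→2→8→6→3→5 push 5 @ unit cost 20 (adds 100)
total cost = 265

Minimum cost for 18 units: 265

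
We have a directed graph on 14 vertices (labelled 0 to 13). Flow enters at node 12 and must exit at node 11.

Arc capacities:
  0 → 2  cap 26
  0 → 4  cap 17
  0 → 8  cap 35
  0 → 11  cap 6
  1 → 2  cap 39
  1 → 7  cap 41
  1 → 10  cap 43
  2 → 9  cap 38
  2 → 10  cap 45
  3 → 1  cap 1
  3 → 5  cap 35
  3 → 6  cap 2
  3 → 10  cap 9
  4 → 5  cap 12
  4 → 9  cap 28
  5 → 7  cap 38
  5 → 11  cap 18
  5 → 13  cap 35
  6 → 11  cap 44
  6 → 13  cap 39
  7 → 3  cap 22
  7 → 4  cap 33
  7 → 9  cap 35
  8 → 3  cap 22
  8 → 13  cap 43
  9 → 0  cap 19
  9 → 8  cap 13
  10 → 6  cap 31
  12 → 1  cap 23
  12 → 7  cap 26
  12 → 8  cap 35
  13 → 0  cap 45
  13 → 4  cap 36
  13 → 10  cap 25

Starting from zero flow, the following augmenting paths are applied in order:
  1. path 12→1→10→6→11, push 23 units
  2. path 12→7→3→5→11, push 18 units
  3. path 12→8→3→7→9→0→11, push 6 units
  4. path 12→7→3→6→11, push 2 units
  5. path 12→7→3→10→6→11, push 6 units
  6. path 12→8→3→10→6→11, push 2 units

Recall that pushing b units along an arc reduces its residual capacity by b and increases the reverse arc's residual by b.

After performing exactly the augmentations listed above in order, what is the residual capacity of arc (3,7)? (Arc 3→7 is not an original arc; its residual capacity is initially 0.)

after path 1 (12→1→10→6→11, push 23): res(3,7)=0
after path 2 (12→7→3→5→11, push 18): res(3,7)=18
after path 3 (12→8→3→7→9→0→11, push 6): res(3,7)=12
after path 4 (12→7→3→6→11, push 2): res(3,7)=14
after path 5 (12→7→3→10→6→11, push 6): res(3,7)=20
after path 6 (12→8→3→10→6→11, push 2): res(3,7)=20

Residual capacity of (3,7): 20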